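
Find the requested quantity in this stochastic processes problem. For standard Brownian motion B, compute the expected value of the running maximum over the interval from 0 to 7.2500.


E(max B(s)) = sqrt(2t/pi)
= sqrt(2*7.2500/pi)
= sqrt(4.6155)
= 2.1484

2.1484


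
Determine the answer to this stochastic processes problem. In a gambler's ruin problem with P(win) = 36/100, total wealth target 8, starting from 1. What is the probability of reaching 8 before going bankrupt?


Gambler's ruin formula:
r = q/p = 0.6400/0.3600 = 1.7778
P(win) = (1 - r^i)/(1 - r^N)
= (1 - 1.7778^1)/(1 - 1.7778^8)
= 0.0079

0.0079


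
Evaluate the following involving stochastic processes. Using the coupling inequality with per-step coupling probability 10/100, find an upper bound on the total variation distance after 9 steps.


TV distance bound <= (1-delta)^n
= (1 - 0.1000)^9
= 0.9000^9
= 0.3874

0.3874


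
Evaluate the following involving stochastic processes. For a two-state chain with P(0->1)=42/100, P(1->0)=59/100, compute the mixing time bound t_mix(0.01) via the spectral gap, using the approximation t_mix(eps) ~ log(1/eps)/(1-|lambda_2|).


lambda_2 = |1 - p01 - p10| = |1 - 0.4200 - 0.5900| = 0.0100
t_mix ~ log(1/eps)/(1 - |lambda_2|)
= log(100)/(1 - 0.0100) = 4.6052/0.9900
= 4.6517

4.6517


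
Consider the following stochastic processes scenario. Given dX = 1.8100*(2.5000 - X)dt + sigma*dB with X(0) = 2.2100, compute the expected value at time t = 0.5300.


E[X(t)] = mu + (X(0) - mu)*exp(-theta*t)
= 2.5000 + (2.2100 - 2.5000)*exp(-1.8100*0.5300)
= 2.5000 + -0.2900 * 0.3832
= 2.3889

2.3889


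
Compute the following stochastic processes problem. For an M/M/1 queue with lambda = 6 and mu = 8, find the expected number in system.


rho = 6/8 = 0.7500
L = rho/(1-rho)
= 0.7500/0.2500
= 3.0000

3.0000


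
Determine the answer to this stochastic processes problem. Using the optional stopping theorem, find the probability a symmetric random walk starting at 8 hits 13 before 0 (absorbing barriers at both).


By optional stopping theorem: E(M at tau) = M(0) = 8
P(hit 13)*13 + P(hit 0)*0 = 8
P(hit 13) = (8 - 0)/(13 - 0) = 8/13 = 0.6154

0.6154


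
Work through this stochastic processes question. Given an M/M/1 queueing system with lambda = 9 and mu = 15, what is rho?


rho = lambda/mu
= 9/15
= 0.6000

0.6000


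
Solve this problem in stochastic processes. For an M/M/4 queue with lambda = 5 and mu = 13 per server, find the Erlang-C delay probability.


a = lambda/mu = 0.3846
rho = a/c = 0.0962
Erlang-C formula applied:
C(c,a) = 6.8669e-04

6.8669e-04


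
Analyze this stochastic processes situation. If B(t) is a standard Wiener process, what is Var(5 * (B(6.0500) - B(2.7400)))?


Var(alpha*(B(t)-B(s))) = alpha^2 * (t-s)
= 5^2 * (6.0500 - 2.7400)
= 25 * 3.3100
= 82.7500

82.7500


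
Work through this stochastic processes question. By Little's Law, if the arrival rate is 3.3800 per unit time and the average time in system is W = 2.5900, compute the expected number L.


Little's Law: L = lambda * W
= 3.3800 * 2.5900
= 8.7542

8.7542


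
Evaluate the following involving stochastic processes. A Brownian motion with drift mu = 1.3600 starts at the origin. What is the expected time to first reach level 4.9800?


Expected first passage time = a/mu
= 4.9800/1.3600
= 3.6618

3.6618


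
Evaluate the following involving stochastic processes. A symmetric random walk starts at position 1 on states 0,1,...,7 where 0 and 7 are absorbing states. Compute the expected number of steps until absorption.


For symmetric RW on 0,...,N with absorbing barriers, E(i) = i*(N-i)
E(1) = 1 * 6 = 6

6


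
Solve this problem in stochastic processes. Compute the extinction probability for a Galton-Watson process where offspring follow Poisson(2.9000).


Since mu = 2.9000 > 1, extinction prob q < 1.
Solve s = exp(mu*(s-1)) iteratively.
q = 0.0668

0.0668


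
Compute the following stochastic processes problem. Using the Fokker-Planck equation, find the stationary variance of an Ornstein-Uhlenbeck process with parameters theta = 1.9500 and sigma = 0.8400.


Stationary variance = sigma^2 / (2*theta)
= 0.8400^2 / (2*1.9500)
= 0.7056 / 3.9000
= 0.1809

0.1809


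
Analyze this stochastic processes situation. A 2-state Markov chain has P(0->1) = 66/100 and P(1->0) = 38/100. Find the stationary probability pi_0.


Stationary distribution: pi_0 = p10/(p01+p10), pi_1 = p01/(p01+p10)
p01 = 0.6600, p10 = 0.3800
pi_0 = 0.3654

0.3654


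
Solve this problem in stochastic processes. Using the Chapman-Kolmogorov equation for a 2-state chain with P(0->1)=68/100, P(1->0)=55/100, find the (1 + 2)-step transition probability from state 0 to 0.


P^3 = P^1 * P^2
Computing via matrix multiplication of the transition matrix.
Entry (0,0) of P^3 = 0.4404

0.4404


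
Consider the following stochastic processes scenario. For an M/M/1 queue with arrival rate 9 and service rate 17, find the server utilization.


rho = lambda/mu
= 9/17
= 0.5294

0.5294


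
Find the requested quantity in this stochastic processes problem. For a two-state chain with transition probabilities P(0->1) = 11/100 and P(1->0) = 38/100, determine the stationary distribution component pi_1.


Stationary distribution: pi_0 = p10/(p01+p10), pi_1 = p01/(p01+p10)
p01 = 0.1100, p10 = 0.3800
pi_1 = 0.2245

0.2245


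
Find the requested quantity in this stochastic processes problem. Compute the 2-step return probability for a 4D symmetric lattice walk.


P(return in 2 steps) = P(reverse first step) = 1/(2d)
= 1/8
= 0.1250

0.1250


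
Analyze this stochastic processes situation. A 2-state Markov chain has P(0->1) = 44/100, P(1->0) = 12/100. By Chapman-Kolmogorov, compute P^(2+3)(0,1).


P^5 = P^2 * P^3
Computing via matrix multiplication of the transition matrix.
Entry (0,1) of P^5 = 0.7728

0.7728


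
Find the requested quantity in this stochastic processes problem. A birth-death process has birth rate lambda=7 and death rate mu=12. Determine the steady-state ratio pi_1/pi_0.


For birth-death process, pi_n/pi_0 = (lambda/mu)^n
= (7/12)^1
= 0.5833

0.5833


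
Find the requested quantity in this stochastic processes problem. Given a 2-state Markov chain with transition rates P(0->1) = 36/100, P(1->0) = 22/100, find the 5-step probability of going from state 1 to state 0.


Computing P^5 by matrix multiplication.
P = [[0.6400, 0.3600], [0.2200, 0.7800]]
After raising P to the power 5:
P^5(1,0) = 0.3744

0.3744


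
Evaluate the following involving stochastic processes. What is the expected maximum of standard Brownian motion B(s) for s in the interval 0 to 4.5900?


E(max B(s)) = sqrt(2t/pi)
= sqrt(2*4.5900/pi)
= sqrt(2.9221)
= 1.7094

1.7094


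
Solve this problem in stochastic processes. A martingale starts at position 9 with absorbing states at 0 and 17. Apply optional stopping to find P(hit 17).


By optional stopping theorem: E(M at tau) = M(0) = 9
P(hit 17)*17 + P(hit 0)*0 = 9
P(hit 17) = (9 - 0)/(17 - 0) = 9/17 = 0.5294

0.5294


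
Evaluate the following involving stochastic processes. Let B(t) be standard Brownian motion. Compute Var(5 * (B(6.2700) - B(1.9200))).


Var(alpha*(B(t)-B(s))) = alpha^2 * (t-s)
= 5^2 * (6.2700 - 1.9200)
= 25 * 4.3500
= 108.7500

108.7500


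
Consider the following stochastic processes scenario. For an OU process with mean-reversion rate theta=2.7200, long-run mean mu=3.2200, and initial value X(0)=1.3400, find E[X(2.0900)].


E[X(t)] = mu + (X(0) - mu)*exp(-theta*t)
= 3.2200 + (1.3400 - 3.2200)*exp(-2.7200*2.0900)
= 3.2200 + -1.8800 * 0.0034
= 3.2136

3.2136


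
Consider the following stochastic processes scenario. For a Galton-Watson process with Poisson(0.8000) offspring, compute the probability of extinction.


Since mu = 0.8000 <= 1, extinction probability = 1.

1.0000


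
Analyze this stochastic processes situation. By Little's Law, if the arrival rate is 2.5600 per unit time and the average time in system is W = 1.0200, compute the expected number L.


Little's Law: L = lambda * W
= 2.5600 * 1.0200
= 2.6112

2.6112


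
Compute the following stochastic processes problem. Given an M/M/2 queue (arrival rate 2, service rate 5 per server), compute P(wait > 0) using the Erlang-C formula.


a = lambda/mu = 0.4000
rho = a/c = 0.2000
Erlang-C formula applied:
C(c,a) = 0.0667

0.0667


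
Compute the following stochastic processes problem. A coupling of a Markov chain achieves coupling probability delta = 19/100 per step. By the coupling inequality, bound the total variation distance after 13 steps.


TV distance bound <= (1-delta)^n
= (1 - 0.1900)^13
= 0.8100^13
= 0.0646

0.0646


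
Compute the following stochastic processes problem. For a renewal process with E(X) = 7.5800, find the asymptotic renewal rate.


Long-run renewal rate = 1/E(X)
= 1/7.5800
= 0.1319

0.1319


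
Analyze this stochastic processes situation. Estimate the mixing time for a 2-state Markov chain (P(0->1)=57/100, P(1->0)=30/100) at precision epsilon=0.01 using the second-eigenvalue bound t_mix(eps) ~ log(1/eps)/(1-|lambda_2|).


lambda_2 = |1 - p01 - p10| = |1 - 0.5700 - 0.3000| = 0.1300
t_mix ~ log(1/eps)/(1 - |lambda_2|)
= log(100)/(1 - 0.1300) = 4.6052/0.8700
= 5.2933

5.2933


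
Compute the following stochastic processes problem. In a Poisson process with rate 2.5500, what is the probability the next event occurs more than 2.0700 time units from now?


P(X > t) = exp(-lambda * t)
= exp(-2.5500 * 2.0700)
= exp(-5.2785) = 0.0051

0.0051


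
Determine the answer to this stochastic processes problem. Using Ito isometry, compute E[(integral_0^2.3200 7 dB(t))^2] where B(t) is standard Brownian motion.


By Ito isometry: E[(int f dB)^2] = int f^2 dt
= 7^2 * 2.3200
= 49 * 2.3200 = 113.6800

113.6800


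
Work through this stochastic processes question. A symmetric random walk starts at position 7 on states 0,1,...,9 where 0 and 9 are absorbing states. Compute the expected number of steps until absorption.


For symmetric RW on 0,...,N with absorbing barriers, E(i) = i*(N-i)
E(7) = 7 * 2 = 14

14


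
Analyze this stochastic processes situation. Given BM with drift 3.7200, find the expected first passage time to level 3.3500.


Expected first passage time = a/mu
= 3.3500/3.7200
= 0.9005

0.9005


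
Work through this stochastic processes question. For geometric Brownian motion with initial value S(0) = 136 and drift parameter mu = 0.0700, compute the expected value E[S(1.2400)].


E[S(t)] = S(0) * exp(mu * t)
= 136 * exp(0.0700 * 1.2400)
= 136 * 1.0907
= 148.3323

148.3323


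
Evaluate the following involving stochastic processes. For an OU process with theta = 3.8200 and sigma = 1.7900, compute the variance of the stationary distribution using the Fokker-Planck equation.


Stationary variance = sigma^2 / (2*theta)
= 1.7900^2 / (2*3.8200)
= 3.2041 / 7.6400
= 0.4194

0.4194


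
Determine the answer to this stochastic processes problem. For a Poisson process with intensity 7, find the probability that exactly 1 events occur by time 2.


P(N(t)=k) = (lambda*t)^k * exp(-lambda*t) / k!
lambda*t = 14
= 14^1 * exp(-14) / 1!
= 14 * 8.3153e-07 / 1
= 1.1641e-05

1.1641e-05


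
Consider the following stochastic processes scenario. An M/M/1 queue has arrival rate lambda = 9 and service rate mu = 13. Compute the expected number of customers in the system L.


rho = 9/13 = 0.6923
L = rho/(1-rho)
= 0.6923/0.3077
= 2.2500

2.2500


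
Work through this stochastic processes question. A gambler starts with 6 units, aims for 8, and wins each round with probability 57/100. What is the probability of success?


Gambler's ruin formula:
r = q/p = 0.4300/0.5700 = 0.7544
P(win) = (1 - r^i)/(1 - r^N)
= (1 - 0.7544^6)/(1 - 0.7544^8)
= 0.9113

0.9113


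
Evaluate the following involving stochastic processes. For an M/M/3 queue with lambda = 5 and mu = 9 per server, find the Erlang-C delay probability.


a = lambda/mu = 0.5556
rho = a/c = 0.1852
Erlang-C formula applied:
C(c,a) = 0.0201

0.0201


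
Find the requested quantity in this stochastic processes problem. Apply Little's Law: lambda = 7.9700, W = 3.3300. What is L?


Little's Law: L = lambda * W
= 7.9700 * 3.3300
= 26.5401

26.5401


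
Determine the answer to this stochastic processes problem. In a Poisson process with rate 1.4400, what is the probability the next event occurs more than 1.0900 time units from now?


P(X > t) = exp(-lambda * t)
= exp(-1.4400 * 1.0900)
= exp(-1.5696) = 0.2081

0.2081


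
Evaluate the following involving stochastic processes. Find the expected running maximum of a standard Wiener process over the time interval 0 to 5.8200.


E(max B(s)) = sqrt(2t/pi)
= sqrt(2*5.8200/pi)
= sqrt(3.7051)
= 1.9249

1.9249


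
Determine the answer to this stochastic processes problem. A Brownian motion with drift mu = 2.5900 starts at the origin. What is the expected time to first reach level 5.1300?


Expected first passage time = a/mu
= 5.1300/2.5900
= 1.9807

1.9807


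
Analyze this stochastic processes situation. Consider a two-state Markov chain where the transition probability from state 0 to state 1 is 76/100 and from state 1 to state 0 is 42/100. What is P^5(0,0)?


Computing P^5 by matrix multiplication.
P = [[0.2400, 0.7600], [0.4200, 0.5800]]
After raising P to the power 5:
P^5(0,0) = 0.3558

0.3558


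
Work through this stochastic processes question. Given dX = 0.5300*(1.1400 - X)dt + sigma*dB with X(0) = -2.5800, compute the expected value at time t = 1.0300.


E[X(t)] = mu + (X(0) - mu)*exp(-theta*t)
= 1.1400 + (-2.5800 - 1.1400)*exp(-0.5300*1.0300)
= 1.1400 + -3.7200 * 0.5793
= -1.0151

-1.0151


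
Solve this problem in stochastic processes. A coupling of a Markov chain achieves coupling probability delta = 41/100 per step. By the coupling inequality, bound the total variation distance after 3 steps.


TV distance bound <= (1-delta)^n
= (1 - 0.4100)^3
= 0.5900^3
= 0.2054

0.2054


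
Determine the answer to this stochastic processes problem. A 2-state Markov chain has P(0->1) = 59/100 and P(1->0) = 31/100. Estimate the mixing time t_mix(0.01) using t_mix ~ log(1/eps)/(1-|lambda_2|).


lambda_2 = |1 - p01 - p10| = |1 - 0.5900 - 0.3100| = 0.1000
t_mix ~ log(1/eps)/(1 - |lambda_2|)
= log(100)/(1 - 0.1000) = 4.6052/0.9000
= 5.1169

5.1169


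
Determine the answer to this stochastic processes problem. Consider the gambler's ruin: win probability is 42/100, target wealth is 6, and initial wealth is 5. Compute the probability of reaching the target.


Gambler's ruin formula:
r = q/p = 0.5800/0.4200 = 1.3810
P(win) = (1 - r^i)/(1 - r^N)
= (1 - 1.3810^5)/(1 - 1.3810^6)
= 0.6777

0.6777


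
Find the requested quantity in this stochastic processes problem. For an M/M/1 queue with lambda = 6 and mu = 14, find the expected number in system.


rho = 6/14 = 0.4286
L = rho/(1-rho)
= 0.4286/0.5714
= 0.7500

0.7500


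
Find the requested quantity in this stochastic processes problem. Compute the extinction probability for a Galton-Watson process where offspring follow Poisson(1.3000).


Since mu = 1.3000 > 1, extinction prob q < 1.
Solve s = exp(mu*(s-1)) iteratively.
q = 0.5770

0.5770


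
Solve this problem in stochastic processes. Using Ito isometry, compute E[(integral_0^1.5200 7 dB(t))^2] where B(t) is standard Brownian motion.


By Ito isometry: E[(int f dB)^2] = int f^2 dt
= 7^2 * 1.5200
= 49 * 1.5200 = 74.4800

74.4800


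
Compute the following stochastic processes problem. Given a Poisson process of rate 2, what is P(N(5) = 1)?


P(N(t)=k) = (lambda*t)^k * exp(-lambda*t) / k!
lambda*t = 10
= 10^1 * exp(-10) / 1!
= 10 * 4.5400e-05 / 1
= 4.5400e-04

4.5400e-04


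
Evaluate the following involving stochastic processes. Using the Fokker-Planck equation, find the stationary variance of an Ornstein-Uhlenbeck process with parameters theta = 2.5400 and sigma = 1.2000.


Stationary variance = sigma^2 / (2*theta)
= 1.2000^2 / (2*2.5400)
= 1.4400 / 5.0800
= 0.2835

0.2835


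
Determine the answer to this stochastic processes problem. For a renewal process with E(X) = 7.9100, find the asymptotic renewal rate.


Long-run renewal rate = 1/E(X)
= 1/7.9100
= 0.1264

0.1264


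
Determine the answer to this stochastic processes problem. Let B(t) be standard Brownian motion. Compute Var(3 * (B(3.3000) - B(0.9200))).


Var(alpha*(B(t)-B(s))) = alpha^2 * (t-s)
= 3^2 * (3.3000 - 0.9200)
= 9 * 2.3800
= 21.4200

21.4200


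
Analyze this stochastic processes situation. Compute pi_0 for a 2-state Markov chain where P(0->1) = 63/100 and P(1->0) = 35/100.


Stationary distribution: pi_0 = p10/(p01+p10), pi_1 = p01/(p01+p10)
p01 = 0.6300, p10 = 0.3500
pi_0 = 0.3571

0.3571


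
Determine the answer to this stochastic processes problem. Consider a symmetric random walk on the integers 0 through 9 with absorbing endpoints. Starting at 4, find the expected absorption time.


For symmetric RW on 0,...,N with absorbing barriers, E(i) = i*(N-i)
E(4) = 4 * 5 = 20

20


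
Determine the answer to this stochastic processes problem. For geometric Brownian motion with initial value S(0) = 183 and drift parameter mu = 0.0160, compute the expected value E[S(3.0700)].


E[S(t)] = S(0) * exp(mu * t)
= 183 * exp(0.0160 * 3.0700)
= 183 * 1.0503
= 192.2134

192.2134


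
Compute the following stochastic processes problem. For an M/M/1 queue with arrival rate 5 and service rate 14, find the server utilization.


rho = lambda/mu
= 5/14
= 0.3571

0.3571


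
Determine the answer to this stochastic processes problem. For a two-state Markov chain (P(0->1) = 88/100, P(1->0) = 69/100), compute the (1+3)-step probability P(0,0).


P^4 = P^1 * P^3
Computing via matrix multiplication of the transition matrix.
Entry (0,0) of P^4 = 0.4987

0.4987


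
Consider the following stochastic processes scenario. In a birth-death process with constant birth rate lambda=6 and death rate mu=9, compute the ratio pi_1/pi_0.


For birth-death process, pi_n/pi_0 = (lambda/mu)^n
= (6/9)^1
= 0.6667

0.6667


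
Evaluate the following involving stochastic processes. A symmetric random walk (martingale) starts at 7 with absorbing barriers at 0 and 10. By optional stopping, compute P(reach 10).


By optional stopping theorem: E(M at tau) = M(0) = 7
P(hit 10)*10 + P(hit 0)*0 = 7
P(hit 10) = (7 - 0)/(10 - 0) = 7/10 = 0.7000

0.7000


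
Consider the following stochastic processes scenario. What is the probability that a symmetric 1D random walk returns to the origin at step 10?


P(S(10) = 0) = C(10,5) / 4^5
= 252 / 1024
= 0.2461

0.2461


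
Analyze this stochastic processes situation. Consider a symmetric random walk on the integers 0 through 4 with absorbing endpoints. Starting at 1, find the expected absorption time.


For symmetric RW on 0,...,N with absorbing barriers, E(i) = i*(N-i)
E(1) = 1 * 3 = 3

3


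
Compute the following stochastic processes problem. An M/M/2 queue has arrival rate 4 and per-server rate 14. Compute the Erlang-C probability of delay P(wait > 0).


a = lambda/mu = 0.2857
rho = a/c = 0.1429
Erlang-C formula applied:
C(c,a) = 0.0357

0.0357


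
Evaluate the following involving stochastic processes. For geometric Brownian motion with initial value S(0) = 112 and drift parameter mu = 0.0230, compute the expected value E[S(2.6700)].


E[S(t)] = S(0) * exp(mu * t)
= 112 * exp(0.0230 * 2.6700)
= 112 * 1.0633
= 119.0935

119.0935


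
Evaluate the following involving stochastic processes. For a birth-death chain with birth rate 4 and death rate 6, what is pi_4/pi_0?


For birth-death process, pi_n/pi_0 = (lambda/mu)^n
= (4/6)^4
= 0.1975

0.1975


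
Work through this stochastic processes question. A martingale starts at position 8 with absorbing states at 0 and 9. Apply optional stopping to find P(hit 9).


By optional stopping theorem: E(M at tau) = M(0) = 8
P(hit 9)*9 + P(hit 0)*0 = 8
P(hit 9) = (8 - 0)/(9 - 0) = 8/9 = 0.8889

0.8889


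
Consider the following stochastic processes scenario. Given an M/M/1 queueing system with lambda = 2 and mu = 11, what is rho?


rho = lambda/mu
= 2/11
= 0.1818

0.1818


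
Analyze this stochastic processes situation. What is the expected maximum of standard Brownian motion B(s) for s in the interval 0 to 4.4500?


E(max B(s)) = sqrt(2t/pi)
= sqrt(2*4.4500/pi)
= sqrt(2.8330)
= 1.6831

1.6831


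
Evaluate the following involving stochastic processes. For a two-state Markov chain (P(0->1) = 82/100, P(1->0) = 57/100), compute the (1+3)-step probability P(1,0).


P^4 = P^1 * P^3
Computing via matrix multiplication of the transition matrix.
Entry (1,0) of P^4 = 0.4006

0.4006


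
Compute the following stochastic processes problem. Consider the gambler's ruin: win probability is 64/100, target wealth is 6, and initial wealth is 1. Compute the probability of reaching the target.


Gambler's ruin formula:
r = q/p = 0.3600/0.6400 = 0.5625
P(win) = (1 - r^i)/(1 - r^N)
= (1 - 0.5625^1)/(1 - 0.5625^6)
= 0.4518

0.4518


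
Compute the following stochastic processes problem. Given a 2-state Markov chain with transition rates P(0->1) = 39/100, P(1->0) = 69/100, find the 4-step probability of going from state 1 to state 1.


Computing P^4 by matrix multiplication.
P = [[0.6100, 0.3900], [0.6900, 0.3100]]
After raising P to the power 4:
P^4(1,1) = 0.3611

0.3611


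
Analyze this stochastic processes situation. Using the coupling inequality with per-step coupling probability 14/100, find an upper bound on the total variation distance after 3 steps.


TV distance bound <= (1-delta)^n
= (1 - 0.1400)^3
= 0.8600^3
= 0.6361

0.6361


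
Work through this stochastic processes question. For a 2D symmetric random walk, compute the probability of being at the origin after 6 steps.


P = C(6,3)^2 / 4^6
= 20^2 / 4096
= 400 / 4096
= 0.0977

0.0977


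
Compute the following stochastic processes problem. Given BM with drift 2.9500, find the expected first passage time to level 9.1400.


Expected first passage time = a/mu
= 9.1400/2.9500
= 3.0983

3.0983


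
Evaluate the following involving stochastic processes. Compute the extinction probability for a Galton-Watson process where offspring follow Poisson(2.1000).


Since mu = 2.1000 > 1, extinction prob q < 1.
Solve s = exp(mu*(s-1)) iteratively.
q = 0.1779

0.1779


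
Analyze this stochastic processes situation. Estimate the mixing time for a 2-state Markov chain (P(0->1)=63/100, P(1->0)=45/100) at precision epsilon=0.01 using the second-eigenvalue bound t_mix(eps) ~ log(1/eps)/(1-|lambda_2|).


lambda_2 = |1 - p01 - p10| = |1 - 0.6300 - 0.4500| = 0.0800
t_mix ~ log(1/eps)/(1 - |lambda_2|)
= log(100)/(1 - 0.0800) = 4.6052/0.9200
= 5.0056

5.0056


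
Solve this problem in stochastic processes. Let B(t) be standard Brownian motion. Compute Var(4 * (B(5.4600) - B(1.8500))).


Var(alpha*(B(t)-B(s))) = alpha^2 * (t-s)
= 4^2 * (5.4600 - 1.8500)
= 16 * 3.6100
= 57.7600

57.7600


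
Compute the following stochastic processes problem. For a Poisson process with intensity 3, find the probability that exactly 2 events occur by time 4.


P(N(t)=k) = (lambda*t)^k * exp(-lambda*t) / k!
lambda*t = 12
= 12^2 * exp(-12) / 2!
= 144 * 6.1442e-06 / 2
= 4.4238e-04

4.4238e-04


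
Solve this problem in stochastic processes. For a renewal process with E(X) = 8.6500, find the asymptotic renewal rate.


Long-run renewal rate = 1/E(X)
= 1/8.6500
= 0.1156

0.1156


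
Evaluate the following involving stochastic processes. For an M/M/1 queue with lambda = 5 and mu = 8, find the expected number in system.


rho = 5/8 = 0.6250
L = rho/(1-rho)
= 0.6250/0.3750
= 1.6667

1.6667


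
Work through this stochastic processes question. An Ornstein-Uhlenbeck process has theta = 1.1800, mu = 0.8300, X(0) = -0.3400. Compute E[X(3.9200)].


E[X(t)] = mu + (X(0) - mu)*exp(-theta*t)
= 0.8300 + (-0.3400 - 0.8300)*exp(-1.1800*3.9200)
= 0.8300 + -1.1700 * 0.0098
= 0.8185

0.8185


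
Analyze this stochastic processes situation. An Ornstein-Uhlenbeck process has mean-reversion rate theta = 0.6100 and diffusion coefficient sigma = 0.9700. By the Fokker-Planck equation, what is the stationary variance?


Stationary variance = sigma^2 / (2*theta)
= 0.9700^2 / (2*0.6100)
= 0.9409 / 1.2200
= 0.7712

0.7712


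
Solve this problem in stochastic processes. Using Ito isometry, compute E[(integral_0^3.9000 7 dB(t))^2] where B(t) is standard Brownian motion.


By Ito isometry: E[(int f dB)^2] = int f^2 dt
= 7^2 * 3.9000
= 49 * 3.9000 = 191.1000

191.1000


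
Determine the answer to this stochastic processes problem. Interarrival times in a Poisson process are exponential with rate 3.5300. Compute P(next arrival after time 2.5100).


P(X > t) = exp(-lambda * t)
= exp(-3.5300 * 2.5100)
= exp(-8.8603) = 1.4191e-04

1.4191e-04


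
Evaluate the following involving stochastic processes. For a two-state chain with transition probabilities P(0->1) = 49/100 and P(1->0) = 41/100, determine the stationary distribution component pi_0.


Stationary distribution: pi_0 = p10/(p01+p10), pi_1 = p01/(p01+p10)
p01 = 0.4900, p10 = 0.4100
pi_0 = 0.4556

0.4556


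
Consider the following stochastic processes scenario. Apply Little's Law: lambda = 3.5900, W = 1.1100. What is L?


Little's Law: L = lambda * W
= 3.5900 * 1.1100
= 3.9849

3.9849


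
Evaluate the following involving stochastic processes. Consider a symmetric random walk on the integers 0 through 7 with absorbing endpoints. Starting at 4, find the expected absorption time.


For symmetric RW on 0,...,N with absorbing barriers, E(i) = i*(N-i)
E(4) = 4 * 3 = 12

12


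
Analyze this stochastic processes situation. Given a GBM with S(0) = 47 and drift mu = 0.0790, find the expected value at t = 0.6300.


E[S(t)] = S(0) * exp(mu * t)
= 47 * exp(0.0790 * 0.6300)
= 47 * 1.0510
= 49.3984

49.3984


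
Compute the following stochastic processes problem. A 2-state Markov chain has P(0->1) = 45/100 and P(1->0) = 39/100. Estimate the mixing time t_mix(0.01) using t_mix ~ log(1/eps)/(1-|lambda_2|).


lambda_2 = |1 - p01 - p10| = |1 - 0.4500 - 0.3900| = 0.1600
t_mix ~ log(1/eps)/(1 - |lambda_2|)
= log(100)/(1 - 0.1600) = 4.6052/0.8400
= 5.4823

5.4823


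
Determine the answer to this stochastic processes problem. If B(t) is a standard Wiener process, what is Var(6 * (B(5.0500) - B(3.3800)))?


Var(alpha*(B(t)-B(s))) = alpha^2 * (t-s)
= 6^2 * (5.0500 - 3.3800)
= 36 * 1.6700
= 60.1200

60.1200


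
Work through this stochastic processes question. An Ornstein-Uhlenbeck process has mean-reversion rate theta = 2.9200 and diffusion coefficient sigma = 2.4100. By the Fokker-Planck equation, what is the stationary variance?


Stationary variance = sigma^2 / (2*theta)
= 2.4100^2 / (2*2.9200)
= 5.8081 / 5.8400
= 0.9945

0.9945


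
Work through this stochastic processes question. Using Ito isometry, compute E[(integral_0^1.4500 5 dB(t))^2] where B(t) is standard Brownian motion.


By Ito isometry: E[(int f dB)^2] = int f^2 dt
= 5^2 * 1.4500
= 25 * 1.4500 = 36.2500

36.2500


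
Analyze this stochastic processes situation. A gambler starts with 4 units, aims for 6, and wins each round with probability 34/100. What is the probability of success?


Gambler's ruin formula:
r = q/p = 0.6600/0.3400 = 1.9412
P(win) = (1 - r^i)/(1 - r^N)
= (1 - 1.9412^4)/(1 - 1.9412^6)
= 0.2514

0.2514


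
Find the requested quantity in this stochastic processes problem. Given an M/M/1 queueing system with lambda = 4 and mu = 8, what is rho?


rho = lambda/mu
= 4/8
= 0.5000

0.5000


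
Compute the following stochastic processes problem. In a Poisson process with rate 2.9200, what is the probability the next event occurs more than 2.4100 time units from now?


P(X > t) = exp(-lambda * t)
= exp(-2.9200 * 2.4100)
= exp(-7.0372) = 8.7858e-04

8.7858e-04


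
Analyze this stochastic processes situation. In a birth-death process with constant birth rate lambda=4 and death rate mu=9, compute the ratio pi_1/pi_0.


For birth-death process, pi_n/pi_0 = (lambda/mu)^n
= (4/9)^1
= 0.4444

0.4444


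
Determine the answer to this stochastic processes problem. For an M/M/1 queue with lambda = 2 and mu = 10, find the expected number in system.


rho = 2/10 = 0.2000
L = rho/(1-rho)
= 0.2000/0.8000
= 0.2500

0.2500


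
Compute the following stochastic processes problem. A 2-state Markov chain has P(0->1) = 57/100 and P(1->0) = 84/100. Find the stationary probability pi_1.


Stationary distribution: pi_0 = p10/(p01+p10), pi_1 = p01/(p01+p10)
p01 = 0.5700, p10 = 0.8400
pi_1 = 0.4043

0.4043


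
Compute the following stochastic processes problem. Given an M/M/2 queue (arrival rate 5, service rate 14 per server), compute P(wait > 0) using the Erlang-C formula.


a = lambda/mu = 0.3571
rho = a/c = 0.1786
Erlang-C formula applied:
C(c,a) = 0.0541

0.0541


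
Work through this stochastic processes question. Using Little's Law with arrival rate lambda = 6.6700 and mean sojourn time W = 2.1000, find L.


Little's Law: L = lambda * W
= 6.6700 * 2.1000
= 14.0070

14.0070


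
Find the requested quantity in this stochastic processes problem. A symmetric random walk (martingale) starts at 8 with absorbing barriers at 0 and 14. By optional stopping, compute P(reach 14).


By optional stopping theorem: E(M at tau) = M(0) = 8
P(hit 14)*14 + P(hit 0)*0 = 8
P(hit 14) = (8 - 0)/(14 - 0) = 4/7 = 0.5714

0.5714


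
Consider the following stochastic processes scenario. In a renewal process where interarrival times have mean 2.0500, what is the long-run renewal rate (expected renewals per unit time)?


Long-run renewal rate = 1/E(X)
= 1/2.0500
= 0.4878

0.4878


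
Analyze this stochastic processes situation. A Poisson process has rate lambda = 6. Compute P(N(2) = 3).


P(N(t)=k) = (lambda*t)^k * exp(-lambda*t) / k!
lambda*t = 12
= 12^3 * exp(-12) / 3!
= 1728 * 6.1442e-06 / 6
= 0.0018

0.0018


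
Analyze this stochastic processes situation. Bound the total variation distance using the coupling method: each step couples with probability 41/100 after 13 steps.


TV distance bound <= (1-delta)^n
= (1 - 0.4100)^13
= 0.5900^13
= 0.0010

0.0010


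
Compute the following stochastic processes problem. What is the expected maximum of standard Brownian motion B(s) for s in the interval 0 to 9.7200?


E(max B(s)) = sqrt(2t/pi)
= sqrt(2*9.7200/pi)
= sqrt(6.1879)
= 2.4876

2.4876


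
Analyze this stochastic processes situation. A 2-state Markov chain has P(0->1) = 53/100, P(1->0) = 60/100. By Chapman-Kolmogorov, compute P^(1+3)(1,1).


P^4 = P^1 * P^3
Computing via matrix multiplication of the transition matrix.
Entry (1,1) of P^4 = 0.4692

0.4692


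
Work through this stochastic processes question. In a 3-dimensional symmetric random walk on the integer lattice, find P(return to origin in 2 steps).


P(return in 2 steps) = P(reverse first step) = 1/(2d)
= 1/6
= 0.1667

0.1667


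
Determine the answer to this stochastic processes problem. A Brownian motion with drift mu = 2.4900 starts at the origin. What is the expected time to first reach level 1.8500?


Expected first passage time = a/mu
= 1.8500/2.4900
= 0.7430

0.7430


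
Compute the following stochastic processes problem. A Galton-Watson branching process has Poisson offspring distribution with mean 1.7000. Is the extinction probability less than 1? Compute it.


Since mu = 1.7000 > 1, extinction prob q < 1.
Solve s = exp(mu*(s-1)) iteratively.
q = 0.3088

0.3088


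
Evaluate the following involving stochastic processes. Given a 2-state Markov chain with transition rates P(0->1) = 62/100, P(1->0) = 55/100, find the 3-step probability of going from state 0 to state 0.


Computing P^3 by matrix multiplication.
P = [[0.3800, 0.6200], [0.5500, 0.4500]]
After raising P to the power 3:
P^3(0,0) = 0.4675

0.4675


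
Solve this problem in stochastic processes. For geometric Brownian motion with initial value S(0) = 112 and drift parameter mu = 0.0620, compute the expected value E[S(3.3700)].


E[S(t)] = S(0) * exp(mu * t)
= 112 * exp(0.0620 * 3.3700)
= 112 * 1.2324
= 138.0256

138.0256


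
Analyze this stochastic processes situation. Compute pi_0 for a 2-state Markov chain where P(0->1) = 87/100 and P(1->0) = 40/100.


Stationary distribution: pi_0 = p10/(p01+p10), pi_1 = p01/(p01+p10)
p01 = 0.8700, p10 = 0.4000
pi_0 = 0.3150

0.3150


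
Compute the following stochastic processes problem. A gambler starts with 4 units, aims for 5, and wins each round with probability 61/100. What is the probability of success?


Gambler's ruin formula:
r = q/p = 0.3900/0.6100 = 0.6393
P(win) = (1 - r^i)/(1 - r^N)
= (1 - 0.6393^4)/(1 - 0.6393^5)
= 0.9325

0.9325


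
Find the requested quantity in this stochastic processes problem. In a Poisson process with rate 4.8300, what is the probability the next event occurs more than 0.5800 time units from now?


P(X > t) = exp(-lambda * t)
= exp(-4.8300 * 0.5800)
= exp(-2.8014) = 0.0607

0.0607


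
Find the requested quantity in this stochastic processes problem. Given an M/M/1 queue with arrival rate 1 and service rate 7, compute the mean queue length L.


rho = 1/7 = 0.1429
L = rho/(1-rho)
= 0.1429/0.8571
= 0.1667

0.1667


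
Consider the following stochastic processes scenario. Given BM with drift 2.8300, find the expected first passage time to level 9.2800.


Expected first passage time = a/mu
= 9.2800/2.8300
= 3.2792

3.2792


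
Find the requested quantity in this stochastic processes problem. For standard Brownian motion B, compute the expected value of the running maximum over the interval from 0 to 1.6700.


E(max B(s)) = sqrt(2t/pi)
= sqrt(2*1.6700/pi)
= sqrt(1.0632)
= 1.0311

1.0311


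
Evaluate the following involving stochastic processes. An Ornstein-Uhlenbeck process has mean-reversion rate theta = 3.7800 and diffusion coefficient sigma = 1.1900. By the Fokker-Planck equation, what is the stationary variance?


Stationary variance = sigma^2 / (2*theta)
= 1.1900^2 / (2*3.7800)
= 1.4161 / 7.5600
= 0.1873

0.1873


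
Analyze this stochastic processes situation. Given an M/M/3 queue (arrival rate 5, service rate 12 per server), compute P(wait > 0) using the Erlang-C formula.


a = lambda/mu = 0.4167
rho = a/c = 0.1389
Erlang-C formula applied:
C(c,a) = 0.0092

0.0092


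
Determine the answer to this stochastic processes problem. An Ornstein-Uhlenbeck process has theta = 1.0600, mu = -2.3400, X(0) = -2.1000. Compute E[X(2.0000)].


E[X(t)] = mu + (X(0) - mu)*exp(-theta*t)
= -2.3400 + (-2.1000 - -2.3400)*exp(-1.0600*2.0000)
= -2.3400 + 0.2400 * 0.1200
= -2.3112

-2.3112


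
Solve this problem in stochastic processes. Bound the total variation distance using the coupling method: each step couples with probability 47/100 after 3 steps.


TV distance bound <= (1-delta)^n
= (1 - 0.4700)^3
= 0.5300^3
= 0.1489

0.1489


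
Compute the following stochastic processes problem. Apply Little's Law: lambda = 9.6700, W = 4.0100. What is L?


Little's Law: L = lambda * W
= 9.6700 * 4.0100
= 38.7767

38.7767


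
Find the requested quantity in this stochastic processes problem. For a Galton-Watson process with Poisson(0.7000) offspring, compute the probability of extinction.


Since mu = 0.7000 <= 1, extinction probability = 1.

1.0000


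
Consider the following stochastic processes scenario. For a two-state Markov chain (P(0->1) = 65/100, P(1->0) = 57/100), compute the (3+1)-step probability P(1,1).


P^4 = P^3 * P^1
Computing via matrix multiplication of the transition matrix.
Entry (1,1) of P^4 = 0.5339

0.5339


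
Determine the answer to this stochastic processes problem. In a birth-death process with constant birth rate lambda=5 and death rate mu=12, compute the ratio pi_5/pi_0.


For birth-death process, pi_n/pi_0 = (lambda/mu)^n
= (5/12)^5
= 0.0126

0.0126


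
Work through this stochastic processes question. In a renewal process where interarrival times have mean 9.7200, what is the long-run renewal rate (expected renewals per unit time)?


Long-run renewal rate = 1/E(X)
= 1/9.7200
= 0.1029

0.1029


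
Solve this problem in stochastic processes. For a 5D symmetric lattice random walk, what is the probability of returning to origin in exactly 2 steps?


P(return in 2 steps) = P(reverse first step) = 1/(2d)
= 1/10
= 0.1000

0.1000


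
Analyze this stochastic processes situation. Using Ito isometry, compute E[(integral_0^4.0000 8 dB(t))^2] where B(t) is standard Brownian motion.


By Ito isometry: E[(int f dB)^2] = int f^2 dt
= 8^2 * 4.0000
= 64 * 4.0000 = 256.0000

256.0000


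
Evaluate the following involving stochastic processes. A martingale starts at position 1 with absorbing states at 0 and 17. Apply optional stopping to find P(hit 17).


By optional stopping theorem: E(M at tau) = M(0) = 1
P(hit 17)*17 + P(hit 0)*0 = 1
P(hit 17) = (1 - 0)/(17 - 0) = 1/17 = 0.0588

0.0588


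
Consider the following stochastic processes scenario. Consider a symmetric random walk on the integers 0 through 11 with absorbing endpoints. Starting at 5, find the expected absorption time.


For symmetric RW on 0,...,N with absorbing barriers, E(i) = i*(N-i)
E(5) = 5 * 6 = 30

30


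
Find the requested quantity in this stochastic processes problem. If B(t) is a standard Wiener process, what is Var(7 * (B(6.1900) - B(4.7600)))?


Var(alpha*(B(t)-B(s))) = alpha^2 * (t-s)
= 7^2 * (6.1900 - 4.7600)
= 49 * 1.4300
= 70.0700

70.0700


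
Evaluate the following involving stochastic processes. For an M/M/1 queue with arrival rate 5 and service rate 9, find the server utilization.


rho = lambda/mu
= 5/9
= 0.5556

0.5556


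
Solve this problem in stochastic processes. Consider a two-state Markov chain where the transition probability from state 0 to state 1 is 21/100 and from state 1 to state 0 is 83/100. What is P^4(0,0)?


Computing P^4 by matrix multiplication.
P = [[0.7900, 0.2100], [0.8300, 0.1700]]
After raising P to the power 4:
P^4(0,0) = 0.7981

0.7981


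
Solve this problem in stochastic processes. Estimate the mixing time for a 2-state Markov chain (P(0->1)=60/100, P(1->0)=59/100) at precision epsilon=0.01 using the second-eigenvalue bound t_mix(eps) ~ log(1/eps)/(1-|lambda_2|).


lambda_2 = |1 - p01 - p10| = |1 - 0.6000 - 0.5900| = 0.1900
t_mix ~ log(1/eps)/(1 - |lambda_2|)
= log(100)/(1 - 0.1900) = 4.6052/0.8100
= 5.6854

5.6854


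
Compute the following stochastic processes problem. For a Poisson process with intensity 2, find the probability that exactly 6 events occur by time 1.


P(N(t)=k) = (lambda*t)^k * exp(-lambda*t) / k!
lambda*t = 2
= 2^6 * exp(-2) / 6!
= 64 * 0.1353 / 720
= 0.0120

0.0120


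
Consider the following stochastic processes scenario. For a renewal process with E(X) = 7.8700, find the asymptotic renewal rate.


Long-run renewal rate = 1/E(X)
= 1/7.8700
= 0.1271

0.1271


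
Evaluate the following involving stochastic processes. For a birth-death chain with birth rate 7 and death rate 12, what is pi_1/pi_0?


For birth-death process, pi_n/pi_0 = (lambda/mu)^n
= (7/12)^1
= 0.5833

0.5833


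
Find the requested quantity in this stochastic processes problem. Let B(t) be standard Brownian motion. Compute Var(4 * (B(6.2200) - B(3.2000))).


Var(alpha*(B(t)-B(s))) = alpha^2 * (t-s)
= 4^2 * (6.2200 - 3.2000)
= 16 * 3.0200
= 48.3200

48.3200


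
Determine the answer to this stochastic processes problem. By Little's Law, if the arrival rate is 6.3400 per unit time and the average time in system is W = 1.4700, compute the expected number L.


Little's Law: L = lambda * W
= 6.3400 * 1.4700
= 9.3198

9.3198
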